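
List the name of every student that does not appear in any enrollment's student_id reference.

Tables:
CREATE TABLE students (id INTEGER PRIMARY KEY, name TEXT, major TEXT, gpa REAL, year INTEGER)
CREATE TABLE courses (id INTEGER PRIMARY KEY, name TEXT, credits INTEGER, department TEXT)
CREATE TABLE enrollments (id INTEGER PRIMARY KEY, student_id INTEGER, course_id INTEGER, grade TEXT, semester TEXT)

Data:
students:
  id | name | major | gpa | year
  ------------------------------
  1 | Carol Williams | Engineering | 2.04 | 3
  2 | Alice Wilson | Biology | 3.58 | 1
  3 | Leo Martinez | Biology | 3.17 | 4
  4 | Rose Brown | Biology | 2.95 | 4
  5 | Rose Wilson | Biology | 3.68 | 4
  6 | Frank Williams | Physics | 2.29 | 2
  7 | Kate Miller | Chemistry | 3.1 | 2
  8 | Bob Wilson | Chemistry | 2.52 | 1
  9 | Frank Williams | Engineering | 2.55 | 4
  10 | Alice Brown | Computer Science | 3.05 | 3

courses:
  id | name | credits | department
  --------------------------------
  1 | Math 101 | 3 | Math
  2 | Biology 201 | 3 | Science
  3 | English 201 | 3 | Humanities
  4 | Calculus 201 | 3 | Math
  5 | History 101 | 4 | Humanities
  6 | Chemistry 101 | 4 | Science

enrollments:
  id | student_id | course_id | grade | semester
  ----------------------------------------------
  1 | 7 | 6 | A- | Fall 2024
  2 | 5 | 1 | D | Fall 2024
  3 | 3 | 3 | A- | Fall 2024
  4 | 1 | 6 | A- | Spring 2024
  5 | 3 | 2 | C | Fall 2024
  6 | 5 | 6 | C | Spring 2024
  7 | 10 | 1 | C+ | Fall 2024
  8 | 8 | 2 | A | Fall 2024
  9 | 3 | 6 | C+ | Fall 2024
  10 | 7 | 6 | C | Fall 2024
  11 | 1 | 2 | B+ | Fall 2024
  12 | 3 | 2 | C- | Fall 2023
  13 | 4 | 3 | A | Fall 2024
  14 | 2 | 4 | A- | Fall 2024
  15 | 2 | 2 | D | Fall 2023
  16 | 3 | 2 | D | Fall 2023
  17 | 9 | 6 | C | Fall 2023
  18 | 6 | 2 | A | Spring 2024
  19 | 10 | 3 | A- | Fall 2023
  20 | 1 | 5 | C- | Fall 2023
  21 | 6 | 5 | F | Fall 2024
SELECT p.name FROM students p LEFT JOIN enrollments c ON c.student_id = p.id WHERE c.id IS NULL

Execution result:
(no rows)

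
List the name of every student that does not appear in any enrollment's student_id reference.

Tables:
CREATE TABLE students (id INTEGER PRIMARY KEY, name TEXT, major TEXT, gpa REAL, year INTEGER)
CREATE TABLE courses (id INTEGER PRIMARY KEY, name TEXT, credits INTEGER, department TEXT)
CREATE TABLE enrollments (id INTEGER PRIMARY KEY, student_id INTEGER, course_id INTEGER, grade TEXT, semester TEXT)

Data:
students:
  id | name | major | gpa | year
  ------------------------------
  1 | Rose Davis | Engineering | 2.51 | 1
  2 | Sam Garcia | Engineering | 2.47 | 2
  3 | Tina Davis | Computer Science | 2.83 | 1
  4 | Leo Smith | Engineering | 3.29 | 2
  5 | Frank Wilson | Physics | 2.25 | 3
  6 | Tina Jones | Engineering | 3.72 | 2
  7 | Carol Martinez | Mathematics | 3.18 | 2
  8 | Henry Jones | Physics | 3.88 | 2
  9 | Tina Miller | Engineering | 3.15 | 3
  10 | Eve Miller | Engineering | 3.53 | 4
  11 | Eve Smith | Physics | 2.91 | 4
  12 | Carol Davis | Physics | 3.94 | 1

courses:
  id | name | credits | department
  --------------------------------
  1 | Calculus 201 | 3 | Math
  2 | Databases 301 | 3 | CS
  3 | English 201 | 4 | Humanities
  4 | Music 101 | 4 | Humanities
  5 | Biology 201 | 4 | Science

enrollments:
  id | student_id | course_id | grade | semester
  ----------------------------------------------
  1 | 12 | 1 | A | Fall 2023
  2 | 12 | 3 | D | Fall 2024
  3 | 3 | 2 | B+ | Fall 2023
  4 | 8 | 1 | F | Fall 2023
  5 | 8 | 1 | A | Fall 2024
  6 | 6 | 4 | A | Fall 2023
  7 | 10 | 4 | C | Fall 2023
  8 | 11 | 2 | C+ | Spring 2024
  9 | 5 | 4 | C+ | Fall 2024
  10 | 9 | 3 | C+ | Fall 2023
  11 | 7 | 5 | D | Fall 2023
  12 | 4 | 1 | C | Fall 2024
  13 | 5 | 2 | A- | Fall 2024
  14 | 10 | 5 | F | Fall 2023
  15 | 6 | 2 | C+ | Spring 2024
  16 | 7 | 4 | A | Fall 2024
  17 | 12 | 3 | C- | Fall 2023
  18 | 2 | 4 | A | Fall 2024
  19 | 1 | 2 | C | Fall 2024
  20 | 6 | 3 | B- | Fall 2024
SELECT p.name FROM students p LEFT JOIN enrollments c ON c.student_id = p.id WHERE c.id IS NULL

Execution result:
(no rows)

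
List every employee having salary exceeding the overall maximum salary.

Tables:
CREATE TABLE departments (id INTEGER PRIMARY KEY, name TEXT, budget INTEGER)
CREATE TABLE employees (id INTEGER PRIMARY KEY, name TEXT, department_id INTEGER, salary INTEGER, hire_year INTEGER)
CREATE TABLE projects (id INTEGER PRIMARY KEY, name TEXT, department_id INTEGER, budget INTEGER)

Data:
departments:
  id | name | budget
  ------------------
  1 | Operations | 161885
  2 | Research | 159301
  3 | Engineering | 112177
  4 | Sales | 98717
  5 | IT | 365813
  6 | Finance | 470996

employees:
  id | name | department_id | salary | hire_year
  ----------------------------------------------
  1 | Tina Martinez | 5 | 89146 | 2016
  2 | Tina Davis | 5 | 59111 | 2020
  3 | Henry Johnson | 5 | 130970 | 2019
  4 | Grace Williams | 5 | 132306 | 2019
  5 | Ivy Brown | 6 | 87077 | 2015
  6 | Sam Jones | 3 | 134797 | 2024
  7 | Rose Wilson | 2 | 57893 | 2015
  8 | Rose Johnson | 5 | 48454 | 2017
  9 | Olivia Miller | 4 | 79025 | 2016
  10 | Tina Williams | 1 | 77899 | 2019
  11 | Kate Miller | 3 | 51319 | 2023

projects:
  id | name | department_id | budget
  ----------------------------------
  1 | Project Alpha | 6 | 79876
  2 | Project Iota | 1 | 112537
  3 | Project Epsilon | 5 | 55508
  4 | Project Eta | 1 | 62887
SELECT name, salary FROM employees WHERE salary > (SELECT MAX(salary) FROM employees)

Execution result:
(no rows)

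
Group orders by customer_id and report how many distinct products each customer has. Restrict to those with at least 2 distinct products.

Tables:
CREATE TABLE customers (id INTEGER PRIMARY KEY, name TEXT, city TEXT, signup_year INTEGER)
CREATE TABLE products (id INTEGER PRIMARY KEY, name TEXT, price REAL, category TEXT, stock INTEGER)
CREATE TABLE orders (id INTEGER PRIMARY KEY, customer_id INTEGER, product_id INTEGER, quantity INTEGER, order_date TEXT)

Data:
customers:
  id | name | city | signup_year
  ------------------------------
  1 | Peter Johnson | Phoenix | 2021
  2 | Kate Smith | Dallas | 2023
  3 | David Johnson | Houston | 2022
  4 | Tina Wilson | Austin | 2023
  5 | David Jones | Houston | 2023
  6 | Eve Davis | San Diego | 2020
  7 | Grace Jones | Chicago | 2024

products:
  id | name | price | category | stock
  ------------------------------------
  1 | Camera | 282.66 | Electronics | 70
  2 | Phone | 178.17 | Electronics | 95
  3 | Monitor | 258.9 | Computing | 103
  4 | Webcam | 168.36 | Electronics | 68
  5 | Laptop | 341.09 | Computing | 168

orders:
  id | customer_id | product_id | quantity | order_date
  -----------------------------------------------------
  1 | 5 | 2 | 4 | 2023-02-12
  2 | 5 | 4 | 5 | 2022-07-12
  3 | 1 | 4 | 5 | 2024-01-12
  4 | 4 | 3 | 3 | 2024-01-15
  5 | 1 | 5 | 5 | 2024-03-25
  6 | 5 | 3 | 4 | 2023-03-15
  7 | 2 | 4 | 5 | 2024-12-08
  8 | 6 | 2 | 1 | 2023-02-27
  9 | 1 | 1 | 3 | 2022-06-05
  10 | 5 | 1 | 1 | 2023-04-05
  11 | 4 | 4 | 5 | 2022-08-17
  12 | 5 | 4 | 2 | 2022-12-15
SELECT customer_id, COUNT(DISTINCT product_id) AS distinct_product_count FROM orders GROUP BY customer_id HAVING COUNT(DISTINCT product_id) >= 2

Execution result:
customer_id | distinct_product_count
1 | 3
4 | 2
5 | 4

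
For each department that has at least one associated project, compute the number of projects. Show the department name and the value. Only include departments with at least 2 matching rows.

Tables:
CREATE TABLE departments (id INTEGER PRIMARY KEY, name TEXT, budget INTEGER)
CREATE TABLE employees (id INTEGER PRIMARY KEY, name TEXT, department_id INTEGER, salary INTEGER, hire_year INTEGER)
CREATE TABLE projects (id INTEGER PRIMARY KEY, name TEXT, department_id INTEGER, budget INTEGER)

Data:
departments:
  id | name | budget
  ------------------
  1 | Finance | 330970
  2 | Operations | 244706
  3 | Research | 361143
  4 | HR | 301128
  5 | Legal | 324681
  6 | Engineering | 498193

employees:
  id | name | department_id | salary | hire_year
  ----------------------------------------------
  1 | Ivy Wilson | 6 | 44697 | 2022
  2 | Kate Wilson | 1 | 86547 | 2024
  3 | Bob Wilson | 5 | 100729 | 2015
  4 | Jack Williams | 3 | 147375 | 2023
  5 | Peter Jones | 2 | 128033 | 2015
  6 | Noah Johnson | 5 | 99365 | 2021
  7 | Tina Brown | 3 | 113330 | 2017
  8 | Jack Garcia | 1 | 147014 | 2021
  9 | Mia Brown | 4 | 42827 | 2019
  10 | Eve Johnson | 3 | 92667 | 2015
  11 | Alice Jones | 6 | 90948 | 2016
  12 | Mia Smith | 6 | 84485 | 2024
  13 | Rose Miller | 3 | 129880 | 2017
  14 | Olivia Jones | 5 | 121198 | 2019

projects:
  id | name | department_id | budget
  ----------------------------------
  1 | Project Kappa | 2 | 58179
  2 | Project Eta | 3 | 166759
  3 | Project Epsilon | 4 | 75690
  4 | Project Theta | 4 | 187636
SELECT p.name, COUNT(*) AS n FROM projects c JOIN departments p ON c.department_id = p.id GROUP BY p.id, p.name HAVING COUNT(*) >= 2

Execution result:
name | n
HR | 2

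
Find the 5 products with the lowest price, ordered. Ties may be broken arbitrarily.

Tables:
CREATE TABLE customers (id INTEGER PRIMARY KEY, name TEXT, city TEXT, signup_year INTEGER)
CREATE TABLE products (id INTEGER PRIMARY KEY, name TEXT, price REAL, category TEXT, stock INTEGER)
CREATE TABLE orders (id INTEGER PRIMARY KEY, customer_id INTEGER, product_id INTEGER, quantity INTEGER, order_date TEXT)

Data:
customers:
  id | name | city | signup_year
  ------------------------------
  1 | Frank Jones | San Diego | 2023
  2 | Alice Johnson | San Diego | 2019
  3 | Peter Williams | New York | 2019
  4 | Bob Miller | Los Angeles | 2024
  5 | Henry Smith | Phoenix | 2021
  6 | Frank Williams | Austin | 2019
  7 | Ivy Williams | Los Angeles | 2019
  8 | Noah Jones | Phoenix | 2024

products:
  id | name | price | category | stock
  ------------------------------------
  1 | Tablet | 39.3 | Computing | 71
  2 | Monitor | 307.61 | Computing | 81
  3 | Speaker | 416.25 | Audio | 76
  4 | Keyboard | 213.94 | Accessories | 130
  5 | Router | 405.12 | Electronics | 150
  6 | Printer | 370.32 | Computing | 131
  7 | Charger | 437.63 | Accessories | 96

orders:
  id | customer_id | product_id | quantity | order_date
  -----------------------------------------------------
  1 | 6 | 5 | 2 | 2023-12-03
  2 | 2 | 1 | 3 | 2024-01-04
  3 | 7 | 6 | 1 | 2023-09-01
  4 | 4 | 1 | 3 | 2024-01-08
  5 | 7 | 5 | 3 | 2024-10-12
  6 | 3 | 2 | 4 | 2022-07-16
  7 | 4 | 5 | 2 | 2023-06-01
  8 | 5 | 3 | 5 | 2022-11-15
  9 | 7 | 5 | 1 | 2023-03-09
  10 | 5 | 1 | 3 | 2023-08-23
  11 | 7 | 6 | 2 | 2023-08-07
SELECT name, price FROM products ORDER BY price ASC LIMIT 5

Execution result:
name | price
Tablet | 39.30
Keyboard | 213.94
Monitor | 307.61
Printer | 370.32
Router | 405.12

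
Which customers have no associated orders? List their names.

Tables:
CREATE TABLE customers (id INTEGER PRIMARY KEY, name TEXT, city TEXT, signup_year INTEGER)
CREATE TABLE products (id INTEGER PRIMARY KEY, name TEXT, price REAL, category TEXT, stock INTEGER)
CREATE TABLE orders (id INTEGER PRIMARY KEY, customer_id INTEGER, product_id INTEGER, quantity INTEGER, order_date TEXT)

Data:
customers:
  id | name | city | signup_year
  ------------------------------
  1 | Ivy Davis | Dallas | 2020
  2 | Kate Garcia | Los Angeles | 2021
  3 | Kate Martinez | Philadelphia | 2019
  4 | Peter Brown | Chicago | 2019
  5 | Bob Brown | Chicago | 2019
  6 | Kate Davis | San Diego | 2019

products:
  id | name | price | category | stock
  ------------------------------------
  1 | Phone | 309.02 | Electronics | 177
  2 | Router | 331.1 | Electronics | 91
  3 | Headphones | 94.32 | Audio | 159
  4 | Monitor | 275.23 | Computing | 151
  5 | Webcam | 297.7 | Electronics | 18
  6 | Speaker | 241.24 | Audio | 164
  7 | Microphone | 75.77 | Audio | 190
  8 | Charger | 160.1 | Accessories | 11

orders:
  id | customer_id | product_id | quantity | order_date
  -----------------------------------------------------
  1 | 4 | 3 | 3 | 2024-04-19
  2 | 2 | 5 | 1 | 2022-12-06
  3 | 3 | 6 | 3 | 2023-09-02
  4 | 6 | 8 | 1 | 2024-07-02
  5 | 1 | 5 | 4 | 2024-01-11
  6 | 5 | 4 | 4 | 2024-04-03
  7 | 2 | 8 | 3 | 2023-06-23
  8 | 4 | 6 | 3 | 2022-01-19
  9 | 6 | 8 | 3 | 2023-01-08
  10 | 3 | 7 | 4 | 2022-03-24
SELECT p.name FROM customers p LEFT JOIN orders c ON c.customer_id = p.id WHERE c.id IS NULL

Execution result:
(no rows)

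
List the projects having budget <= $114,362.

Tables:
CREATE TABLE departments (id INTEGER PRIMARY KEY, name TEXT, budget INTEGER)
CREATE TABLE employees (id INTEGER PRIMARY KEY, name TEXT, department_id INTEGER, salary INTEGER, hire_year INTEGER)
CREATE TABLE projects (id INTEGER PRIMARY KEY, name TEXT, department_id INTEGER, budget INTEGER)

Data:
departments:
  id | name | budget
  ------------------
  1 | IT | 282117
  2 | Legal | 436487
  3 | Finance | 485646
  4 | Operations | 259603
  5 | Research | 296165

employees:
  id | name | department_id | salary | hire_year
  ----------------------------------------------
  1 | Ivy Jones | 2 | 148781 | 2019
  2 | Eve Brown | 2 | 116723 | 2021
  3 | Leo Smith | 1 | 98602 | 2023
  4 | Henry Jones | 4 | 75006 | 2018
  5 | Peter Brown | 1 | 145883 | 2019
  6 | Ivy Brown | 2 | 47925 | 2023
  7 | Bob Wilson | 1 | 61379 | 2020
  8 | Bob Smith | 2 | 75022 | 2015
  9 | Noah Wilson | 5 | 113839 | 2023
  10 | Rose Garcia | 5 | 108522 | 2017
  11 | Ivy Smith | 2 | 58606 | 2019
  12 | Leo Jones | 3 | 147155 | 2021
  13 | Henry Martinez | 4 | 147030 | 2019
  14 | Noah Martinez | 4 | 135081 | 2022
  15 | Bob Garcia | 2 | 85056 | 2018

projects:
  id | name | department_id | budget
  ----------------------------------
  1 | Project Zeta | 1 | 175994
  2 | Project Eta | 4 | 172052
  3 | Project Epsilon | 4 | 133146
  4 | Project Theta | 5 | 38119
SELECT name, budget FROM projects WHERE budget <= 114362

Execution result:
name | budget
Project Theta | 38119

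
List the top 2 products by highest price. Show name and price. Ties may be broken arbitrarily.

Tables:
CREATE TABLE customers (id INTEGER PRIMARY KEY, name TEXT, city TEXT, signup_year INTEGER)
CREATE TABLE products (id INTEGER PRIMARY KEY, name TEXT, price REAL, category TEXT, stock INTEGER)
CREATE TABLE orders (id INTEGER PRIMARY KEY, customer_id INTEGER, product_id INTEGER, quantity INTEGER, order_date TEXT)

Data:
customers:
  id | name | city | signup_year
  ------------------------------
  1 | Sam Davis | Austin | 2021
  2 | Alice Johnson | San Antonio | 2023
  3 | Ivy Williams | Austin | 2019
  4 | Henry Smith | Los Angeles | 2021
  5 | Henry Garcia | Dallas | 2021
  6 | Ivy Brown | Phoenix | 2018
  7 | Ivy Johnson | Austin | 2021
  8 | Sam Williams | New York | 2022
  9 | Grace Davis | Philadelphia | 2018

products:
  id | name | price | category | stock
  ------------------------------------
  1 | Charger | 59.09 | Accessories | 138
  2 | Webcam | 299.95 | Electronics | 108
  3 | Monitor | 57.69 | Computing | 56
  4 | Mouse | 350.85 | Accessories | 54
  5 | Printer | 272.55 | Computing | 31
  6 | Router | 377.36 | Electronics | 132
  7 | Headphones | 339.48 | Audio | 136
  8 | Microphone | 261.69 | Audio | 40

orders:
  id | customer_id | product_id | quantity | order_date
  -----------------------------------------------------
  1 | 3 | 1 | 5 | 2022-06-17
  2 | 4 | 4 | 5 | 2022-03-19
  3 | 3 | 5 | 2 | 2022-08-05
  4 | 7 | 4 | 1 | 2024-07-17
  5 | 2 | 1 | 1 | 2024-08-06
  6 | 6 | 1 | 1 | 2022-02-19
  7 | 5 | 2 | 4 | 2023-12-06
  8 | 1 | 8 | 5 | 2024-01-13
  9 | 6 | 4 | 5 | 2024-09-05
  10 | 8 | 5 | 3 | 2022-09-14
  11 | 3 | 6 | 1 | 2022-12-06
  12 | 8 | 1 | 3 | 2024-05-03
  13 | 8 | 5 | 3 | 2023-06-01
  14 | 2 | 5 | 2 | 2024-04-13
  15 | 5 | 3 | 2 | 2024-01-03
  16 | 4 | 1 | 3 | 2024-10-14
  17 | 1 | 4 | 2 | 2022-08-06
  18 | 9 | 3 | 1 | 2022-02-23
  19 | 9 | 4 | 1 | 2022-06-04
SELECT name, price FROM products ORDER BY price DESC LIMIT 2

Execution result:
name | price
Router | 377.36
Mouse | 350.85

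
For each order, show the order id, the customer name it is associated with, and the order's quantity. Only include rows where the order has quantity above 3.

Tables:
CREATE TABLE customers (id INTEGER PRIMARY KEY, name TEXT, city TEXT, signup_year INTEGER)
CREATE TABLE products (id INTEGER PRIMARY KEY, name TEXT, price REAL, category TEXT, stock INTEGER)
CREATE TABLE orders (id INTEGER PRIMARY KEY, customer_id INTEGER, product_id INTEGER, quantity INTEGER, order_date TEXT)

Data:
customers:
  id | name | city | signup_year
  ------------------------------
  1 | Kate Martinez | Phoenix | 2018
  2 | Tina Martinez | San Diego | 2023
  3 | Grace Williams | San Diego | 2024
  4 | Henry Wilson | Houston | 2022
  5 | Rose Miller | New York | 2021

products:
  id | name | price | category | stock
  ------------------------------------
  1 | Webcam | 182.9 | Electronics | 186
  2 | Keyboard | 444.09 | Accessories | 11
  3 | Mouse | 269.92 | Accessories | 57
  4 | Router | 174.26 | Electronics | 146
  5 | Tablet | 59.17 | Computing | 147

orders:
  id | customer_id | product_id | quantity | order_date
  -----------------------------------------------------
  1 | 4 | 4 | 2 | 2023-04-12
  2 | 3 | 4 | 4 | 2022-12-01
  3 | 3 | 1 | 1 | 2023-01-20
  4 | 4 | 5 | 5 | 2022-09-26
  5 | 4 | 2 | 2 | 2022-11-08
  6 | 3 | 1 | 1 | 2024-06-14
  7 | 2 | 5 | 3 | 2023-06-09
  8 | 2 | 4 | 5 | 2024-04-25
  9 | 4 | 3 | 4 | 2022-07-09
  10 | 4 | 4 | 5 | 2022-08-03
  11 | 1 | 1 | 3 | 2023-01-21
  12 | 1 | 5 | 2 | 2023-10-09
SELECT c.id, p.name AS customer, c.quantity FROM orders c JOIN customers p ON c.customer_id = p.id WHERE c.quantity > 3

Execution result:
id | customer | quantity
2 | Grace Williams | 4
4 | Henry Wilson | 5
8 | Tina Martinez | 5
9 | Henry Wilson | 4
10 | Henry Wilson | 5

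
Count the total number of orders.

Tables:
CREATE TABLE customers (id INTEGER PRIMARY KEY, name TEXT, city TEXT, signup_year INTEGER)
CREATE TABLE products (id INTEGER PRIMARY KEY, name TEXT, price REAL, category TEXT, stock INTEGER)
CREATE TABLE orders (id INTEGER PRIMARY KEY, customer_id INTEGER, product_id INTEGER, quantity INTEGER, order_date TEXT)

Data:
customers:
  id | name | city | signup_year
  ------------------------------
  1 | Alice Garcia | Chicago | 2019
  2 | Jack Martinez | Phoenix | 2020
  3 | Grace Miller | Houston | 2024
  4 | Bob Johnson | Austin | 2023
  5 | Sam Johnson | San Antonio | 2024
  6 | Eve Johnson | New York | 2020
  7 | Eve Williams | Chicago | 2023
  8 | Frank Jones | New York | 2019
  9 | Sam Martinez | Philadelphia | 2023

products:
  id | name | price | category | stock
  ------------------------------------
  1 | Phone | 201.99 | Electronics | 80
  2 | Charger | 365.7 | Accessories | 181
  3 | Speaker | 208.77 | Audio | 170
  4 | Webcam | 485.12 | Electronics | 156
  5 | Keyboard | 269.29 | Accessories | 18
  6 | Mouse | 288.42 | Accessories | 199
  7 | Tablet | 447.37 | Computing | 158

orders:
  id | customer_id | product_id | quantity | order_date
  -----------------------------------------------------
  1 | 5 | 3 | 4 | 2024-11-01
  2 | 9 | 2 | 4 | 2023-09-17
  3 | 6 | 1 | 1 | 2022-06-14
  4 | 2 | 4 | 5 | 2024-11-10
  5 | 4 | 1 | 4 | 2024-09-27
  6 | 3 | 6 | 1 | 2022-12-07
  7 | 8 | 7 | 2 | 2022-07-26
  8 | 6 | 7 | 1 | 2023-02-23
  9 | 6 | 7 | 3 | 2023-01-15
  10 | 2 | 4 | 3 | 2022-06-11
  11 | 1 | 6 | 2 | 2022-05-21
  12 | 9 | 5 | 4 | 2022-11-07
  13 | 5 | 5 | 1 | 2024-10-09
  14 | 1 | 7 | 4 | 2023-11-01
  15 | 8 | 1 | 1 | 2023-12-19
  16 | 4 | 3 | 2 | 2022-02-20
SELECT COUNT(*) FROM orders

Execution result:
16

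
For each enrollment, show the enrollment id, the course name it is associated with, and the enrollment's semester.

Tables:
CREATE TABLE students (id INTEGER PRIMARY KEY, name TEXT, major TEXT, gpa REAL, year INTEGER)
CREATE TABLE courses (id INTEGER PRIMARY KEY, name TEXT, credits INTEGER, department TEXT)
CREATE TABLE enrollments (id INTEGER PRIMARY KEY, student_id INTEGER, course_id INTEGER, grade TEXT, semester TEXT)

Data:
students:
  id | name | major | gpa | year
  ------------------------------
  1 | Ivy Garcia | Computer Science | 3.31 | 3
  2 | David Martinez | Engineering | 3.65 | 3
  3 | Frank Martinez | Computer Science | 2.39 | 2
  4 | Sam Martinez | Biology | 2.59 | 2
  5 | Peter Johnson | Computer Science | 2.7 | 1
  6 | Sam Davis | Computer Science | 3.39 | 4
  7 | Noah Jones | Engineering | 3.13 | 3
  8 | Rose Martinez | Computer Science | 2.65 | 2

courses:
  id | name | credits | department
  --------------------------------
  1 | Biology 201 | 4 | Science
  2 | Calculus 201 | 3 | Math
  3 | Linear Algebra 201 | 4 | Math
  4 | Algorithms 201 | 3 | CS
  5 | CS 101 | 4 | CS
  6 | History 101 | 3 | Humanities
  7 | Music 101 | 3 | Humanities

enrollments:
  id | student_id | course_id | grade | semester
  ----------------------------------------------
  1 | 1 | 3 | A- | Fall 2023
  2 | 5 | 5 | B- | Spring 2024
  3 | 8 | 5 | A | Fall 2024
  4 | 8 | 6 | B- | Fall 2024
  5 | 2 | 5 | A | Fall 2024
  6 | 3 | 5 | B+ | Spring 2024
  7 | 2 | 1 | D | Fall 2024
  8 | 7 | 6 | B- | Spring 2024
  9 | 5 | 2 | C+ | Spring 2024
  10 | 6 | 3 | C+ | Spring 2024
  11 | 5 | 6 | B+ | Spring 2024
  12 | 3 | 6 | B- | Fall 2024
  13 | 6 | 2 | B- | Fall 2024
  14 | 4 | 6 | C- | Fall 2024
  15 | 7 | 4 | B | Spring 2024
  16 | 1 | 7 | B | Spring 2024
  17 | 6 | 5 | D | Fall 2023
SELECT c.id, p.name AS course, c.semester FROM enrollments c JOIN courses p ON c.course_id = p.id

Execution result:
id | course | semester
1 | Linear Algebra 201 | Fall 2023
2 | CS 101 | Spring 2024
3 | CS 101 | Fall 2024
4 | History 101 | Fall 2024
5 | CS 101 | Fall 2024
6 | CS 101 | Spring 2024
7 | Biology 201 | Fall 2024
8 | History 101 | Spring 2024
9 | Calculus 201 | Spring 2024
10 | Linear Algebra 201 | Spring 2024
11 | History 101 | Spring 2024
12 | History 101 | Fall 2024
13 | Calculus 201 | Fall 2024
14 | History 101 | Fall 2024
15 | Algorithms 201 | Spring 2024
16 | Music 101 | Spring 2024
17 | CS 101 | Fall 2023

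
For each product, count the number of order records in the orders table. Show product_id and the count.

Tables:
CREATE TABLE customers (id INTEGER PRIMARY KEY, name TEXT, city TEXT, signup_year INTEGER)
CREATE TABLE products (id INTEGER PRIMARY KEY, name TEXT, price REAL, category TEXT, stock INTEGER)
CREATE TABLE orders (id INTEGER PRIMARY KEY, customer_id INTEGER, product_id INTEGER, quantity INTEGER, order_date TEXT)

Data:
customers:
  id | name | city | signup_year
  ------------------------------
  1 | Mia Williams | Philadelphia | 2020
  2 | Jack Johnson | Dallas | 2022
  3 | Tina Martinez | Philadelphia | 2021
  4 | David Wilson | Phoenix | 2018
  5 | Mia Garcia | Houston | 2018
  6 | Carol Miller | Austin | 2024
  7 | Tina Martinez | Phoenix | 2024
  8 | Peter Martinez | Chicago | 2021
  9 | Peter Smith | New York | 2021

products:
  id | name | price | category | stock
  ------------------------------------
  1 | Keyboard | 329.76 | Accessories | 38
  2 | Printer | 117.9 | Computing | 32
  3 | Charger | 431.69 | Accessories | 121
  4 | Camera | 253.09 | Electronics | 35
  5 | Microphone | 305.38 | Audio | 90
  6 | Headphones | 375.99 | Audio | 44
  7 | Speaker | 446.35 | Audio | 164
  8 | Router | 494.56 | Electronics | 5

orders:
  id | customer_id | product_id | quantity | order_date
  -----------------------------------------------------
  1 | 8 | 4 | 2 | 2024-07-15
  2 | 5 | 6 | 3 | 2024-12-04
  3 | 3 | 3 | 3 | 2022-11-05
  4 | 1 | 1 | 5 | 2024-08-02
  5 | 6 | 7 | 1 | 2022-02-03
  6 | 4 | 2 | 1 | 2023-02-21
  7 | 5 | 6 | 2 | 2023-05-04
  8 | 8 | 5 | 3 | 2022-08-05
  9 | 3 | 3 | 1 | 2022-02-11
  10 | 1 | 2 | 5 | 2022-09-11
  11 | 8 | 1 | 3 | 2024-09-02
SELECT product_id, COUNT(*) AS order_count FROM orders GROUP BY product_id

Execution result:
product_id | order_count
1 | 2
2 | 2
3 | 2
4 | 1
5 | 1
6 | 2
7 | 1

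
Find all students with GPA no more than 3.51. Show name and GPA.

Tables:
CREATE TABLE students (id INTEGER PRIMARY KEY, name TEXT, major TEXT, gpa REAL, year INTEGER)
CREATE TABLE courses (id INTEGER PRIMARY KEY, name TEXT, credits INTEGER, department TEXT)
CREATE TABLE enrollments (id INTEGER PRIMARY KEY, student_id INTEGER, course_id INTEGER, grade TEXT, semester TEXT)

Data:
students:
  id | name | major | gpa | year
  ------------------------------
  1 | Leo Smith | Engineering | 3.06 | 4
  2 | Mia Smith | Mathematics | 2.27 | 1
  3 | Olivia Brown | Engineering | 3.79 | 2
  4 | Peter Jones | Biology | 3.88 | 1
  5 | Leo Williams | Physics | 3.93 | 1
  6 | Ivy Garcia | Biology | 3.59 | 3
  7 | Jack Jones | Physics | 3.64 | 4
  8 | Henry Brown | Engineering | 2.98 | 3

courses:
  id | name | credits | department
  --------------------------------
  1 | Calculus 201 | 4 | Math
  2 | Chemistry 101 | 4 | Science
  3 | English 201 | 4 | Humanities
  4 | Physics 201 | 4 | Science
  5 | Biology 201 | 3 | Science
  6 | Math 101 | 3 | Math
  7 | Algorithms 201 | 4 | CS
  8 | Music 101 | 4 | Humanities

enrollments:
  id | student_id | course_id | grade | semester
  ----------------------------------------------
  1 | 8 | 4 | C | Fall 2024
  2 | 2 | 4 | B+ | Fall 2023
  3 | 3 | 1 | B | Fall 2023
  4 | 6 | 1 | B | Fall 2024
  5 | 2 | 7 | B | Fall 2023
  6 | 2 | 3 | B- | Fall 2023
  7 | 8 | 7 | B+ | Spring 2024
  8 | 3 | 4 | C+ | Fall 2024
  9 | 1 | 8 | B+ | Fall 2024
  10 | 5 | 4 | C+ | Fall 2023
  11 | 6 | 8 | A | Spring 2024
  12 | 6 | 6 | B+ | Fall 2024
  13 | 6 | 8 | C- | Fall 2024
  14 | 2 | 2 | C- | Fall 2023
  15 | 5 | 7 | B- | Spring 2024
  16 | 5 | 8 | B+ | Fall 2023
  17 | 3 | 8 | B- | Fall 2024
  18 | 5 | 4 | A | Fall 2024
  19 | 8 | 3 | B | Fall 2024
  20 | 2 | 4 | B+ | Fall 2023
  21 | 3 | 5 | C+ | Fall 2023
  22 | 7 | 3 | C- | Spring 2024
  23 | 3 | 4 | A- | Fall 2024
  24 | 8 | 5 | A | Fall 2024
SELECT name, gpa FROM students WHERE gpa <= 3.51

Execution result:
name | gpa
Leo Smith | 3.06
Mia Smith | 2.27
Henry Brown | 2.98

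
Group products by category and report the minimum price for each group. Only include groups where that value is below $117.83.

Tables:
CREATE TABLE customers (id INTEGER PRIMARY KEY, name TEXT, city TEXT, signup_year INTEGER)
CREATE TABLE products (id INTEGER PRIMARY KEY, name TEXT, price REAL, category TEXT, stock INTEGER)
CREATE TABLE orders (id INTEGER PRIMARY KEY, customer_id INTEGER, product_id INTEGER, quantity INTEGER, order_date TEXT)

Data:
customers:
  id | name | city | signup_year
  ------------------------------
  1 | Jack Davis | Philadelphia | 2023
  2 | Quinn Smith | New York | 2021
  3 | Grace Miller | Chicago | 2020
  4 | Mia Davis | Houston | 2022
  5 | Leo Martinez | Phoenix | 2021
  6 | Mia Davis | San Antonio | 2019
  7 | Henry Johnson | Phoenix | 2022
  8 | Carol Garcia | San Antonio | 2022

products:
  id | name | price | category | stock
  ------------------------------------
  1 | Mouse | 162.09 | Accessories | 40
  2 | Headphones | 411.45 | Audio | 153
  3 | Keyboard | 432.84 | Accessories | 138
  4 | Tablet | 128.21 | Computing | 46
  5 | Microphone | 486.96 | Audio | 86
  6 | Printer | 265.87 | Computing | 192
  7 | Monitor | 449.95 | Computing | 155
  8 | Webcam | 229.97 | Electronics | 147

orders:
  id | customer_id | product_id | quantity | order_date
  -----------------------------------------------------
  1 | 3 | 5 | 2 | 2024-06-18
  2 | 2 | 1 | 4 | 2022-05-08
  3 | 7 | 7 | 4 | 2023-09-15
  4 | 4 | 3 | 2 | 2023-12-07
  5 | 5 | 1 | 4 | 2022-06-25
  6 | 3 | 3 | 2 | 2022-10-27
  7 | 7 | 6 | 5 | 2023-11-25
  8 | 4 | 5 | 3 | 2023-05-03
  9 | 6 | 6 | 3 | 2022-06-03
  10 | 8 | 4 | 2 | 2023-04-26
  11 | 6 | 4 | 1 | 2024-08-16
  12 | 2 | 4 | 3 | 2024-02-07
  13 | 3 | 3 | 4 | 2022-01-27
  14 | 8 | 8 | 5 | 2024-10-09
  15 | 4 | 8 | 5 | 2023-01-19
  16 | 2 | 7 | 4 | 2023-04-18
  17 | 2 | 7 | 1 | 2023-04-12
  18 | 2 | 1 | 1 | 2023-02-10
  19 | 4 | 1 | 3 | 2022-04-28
SELECT category, MIN(price) AS min_price FROM products GROUP BY category HAVING MIN(price) < 117.83

Execution result:
(no rows)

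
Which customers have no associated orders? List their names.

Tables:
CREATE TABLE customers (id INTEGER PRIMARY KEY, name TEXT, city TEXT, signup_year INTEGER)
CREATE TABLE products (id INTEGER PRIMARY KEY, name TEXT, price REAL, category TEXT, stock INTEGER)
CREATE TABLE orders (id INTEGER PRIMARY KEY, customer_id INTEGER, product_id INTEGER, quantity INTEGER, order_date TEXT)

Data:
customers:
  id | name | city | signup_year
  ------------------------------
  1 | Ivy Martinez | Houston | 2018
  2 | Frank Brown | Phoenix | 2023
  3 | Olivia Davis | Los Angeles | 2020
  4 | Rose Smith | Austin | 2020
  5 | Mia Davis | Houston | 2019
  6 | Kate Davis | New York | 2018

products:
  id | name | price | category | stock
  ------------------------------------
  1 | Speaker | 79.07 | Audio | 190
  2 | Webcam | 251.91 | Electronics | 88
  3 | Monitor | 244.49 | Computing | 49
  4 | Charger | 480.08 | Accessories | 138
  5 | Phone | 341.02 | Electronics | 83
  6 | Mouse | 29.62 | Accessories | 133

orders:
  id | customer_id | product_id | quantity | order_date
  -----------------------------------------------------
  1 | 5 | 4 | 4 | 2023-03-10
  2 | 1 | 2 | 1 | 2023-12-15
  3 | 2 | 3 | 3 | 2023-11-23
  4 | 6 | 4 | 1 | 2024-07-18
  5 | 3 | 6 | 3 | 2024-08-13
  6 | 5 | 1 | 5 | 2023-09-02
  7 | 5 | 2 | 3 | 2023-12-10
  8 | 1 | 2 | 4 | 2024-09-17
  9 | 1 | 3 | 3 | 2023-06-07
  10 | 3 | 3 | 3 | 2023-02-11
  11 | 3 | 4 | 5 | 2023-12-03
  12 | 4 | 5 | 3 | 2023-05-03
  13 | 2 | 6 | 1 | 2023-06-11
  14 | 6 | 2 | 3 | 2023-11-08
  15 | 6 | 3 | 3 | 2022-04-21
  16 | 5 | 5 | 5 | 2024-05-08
SELECT p.name FROM customers p LEFT JOIN orders c ON c.customer_id = p.id WHERE c.id IS NULL

Execution result:
(no rows)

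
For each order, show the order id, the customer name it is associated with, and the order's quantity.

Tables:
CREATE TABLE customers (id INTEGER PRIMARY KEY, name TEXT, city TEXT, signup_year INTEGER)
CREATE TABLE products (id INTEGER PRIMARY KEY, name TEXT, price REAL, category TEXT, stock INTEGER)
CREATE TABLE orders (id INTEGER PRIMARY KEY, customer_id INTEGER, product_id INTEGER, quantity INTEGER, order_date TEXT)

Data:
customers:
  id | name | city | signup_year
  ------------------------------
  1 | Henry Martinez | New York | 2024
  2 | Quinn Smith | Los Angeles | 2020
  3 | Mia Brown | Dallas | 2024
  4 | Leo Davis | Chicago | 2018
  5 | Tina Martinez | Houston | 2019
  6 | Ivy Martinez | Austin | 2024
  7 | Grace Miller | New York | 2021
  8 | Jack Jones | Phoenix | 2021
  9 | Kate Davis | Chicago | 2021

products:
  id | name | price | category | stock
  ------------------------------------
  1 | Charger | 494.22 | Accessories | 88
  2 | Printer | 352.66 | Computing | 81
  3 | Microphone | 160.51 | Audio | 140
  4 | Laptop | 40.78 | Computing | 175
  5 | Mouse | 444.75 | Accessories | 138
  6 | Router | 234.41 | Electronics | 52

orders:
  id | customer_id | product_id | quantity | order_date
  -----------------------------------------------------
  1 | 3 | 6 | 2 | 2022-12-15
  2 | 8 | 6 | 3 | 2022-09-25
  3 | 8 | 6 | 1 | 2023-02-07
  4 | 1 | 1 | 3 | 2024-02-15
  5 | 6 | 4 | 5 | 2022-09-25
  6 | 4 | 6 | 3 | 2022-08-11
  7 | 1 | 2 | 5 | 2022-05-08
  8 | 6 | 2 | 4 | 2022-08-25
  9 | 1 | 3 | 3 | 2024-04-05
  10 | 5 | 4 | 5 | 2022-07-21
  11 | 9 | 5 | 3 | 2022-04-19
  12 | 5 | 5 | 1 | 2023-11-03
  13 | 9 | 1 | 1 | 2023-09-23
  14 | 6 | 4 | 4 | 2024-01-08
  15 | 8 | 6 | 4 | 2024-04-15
SELECT c.id, p.name AS customer, c.quantity FROM orders c JOIN customers p ON c.customer_id = p.id

Execution result:
id | customer | quantity
1 | Mia Brown | 2
2 | Jack Jones | 3
3 | Jack Jones | 1
4 | Henry Martinez | 3
5 | Ivy Martinez | 5
6 | Leo Davis | 3
7 | Henry Martinez | 5
8 | Ivy Martinez | 4
9 | Henry Martinez | 3
10 | Tina Martinez | 5
11 | Kate Davis | 3
12 | Tina Martinez | 1
13 | Kate Davis | 1
14 | Ivy Martinez | 4
15 | Jack Jones | 4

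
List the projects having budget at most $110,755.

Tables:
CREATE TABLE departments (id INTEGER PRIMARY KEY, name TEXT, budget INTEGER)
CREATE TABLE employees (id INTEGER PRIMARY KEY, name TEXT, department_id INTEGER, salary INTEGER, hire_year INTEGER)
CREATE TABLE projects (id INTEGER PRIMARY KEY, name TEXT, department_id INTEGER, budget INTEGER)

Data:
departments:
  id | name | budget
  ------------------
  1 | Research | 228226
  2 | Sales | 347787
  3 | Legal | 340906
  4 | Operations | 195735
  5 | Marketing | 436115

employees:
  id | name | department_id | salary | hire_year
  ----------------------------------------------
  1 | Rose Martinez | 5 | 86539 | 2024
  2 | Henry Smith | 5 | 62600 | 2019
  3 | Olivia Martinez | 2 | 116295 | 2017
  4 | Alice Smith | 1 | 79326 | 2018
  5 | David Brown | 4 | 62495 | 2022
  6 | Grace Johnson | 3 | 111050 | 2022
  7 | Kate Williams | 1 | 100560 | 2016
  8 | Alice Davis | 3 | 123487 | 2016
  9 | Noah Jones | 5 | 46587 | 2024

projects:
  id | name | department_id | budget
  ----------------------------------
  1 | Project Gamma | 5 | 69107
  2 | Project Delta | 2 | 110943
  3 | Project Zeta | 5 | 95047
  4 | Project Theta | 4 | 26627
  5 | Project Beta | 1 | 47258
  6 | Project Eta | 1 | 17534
SELECT name, budget FROM projects WHERE budget <= 110755

Execution result:
name | budget
Project Gamma | 69107
Project Zeta | 95047
Project Theta | 26627
Project Beta | 47258
Project Eta | 17534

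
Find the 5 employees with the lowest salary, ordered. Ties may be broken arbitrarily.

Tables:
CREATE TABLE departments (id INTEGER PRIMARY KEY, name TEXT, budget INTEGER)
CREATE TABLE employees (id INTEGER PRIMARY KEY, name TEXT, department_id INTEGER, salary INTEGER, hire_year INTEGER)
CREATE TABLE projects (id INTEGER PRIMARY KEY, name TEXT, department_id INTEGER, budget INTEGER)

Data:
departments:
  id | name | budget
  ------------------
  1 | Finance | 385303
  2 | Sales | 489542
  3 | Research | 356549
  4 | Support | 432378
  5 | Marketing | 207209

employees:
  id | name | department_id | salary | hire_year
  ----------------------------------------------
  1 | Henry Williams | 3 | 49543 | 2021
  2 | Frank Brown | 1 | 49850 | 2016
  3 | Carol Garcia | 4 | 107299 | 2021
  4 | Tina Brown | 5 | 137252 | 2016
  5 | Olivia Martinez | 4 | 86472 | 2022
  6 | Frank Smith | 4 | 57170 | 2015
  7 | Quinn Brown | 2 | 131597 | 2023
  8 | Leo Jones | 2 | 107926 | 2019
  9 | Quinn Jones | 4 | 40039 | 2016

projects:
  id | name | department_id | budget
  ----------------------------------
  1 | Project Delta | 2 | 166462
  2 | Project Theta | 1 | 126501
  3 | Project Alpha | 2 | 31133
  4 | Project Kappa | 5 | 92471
SELECT name, salary FROM employees ORDER BY salary ASC LIMIT 5

Execution result:
name | salary
Quinn Jones | 40039
Henry Williams | 49543
Frank Brown | 49850
Frank Smith | 57170
Olivia Martinez | 86472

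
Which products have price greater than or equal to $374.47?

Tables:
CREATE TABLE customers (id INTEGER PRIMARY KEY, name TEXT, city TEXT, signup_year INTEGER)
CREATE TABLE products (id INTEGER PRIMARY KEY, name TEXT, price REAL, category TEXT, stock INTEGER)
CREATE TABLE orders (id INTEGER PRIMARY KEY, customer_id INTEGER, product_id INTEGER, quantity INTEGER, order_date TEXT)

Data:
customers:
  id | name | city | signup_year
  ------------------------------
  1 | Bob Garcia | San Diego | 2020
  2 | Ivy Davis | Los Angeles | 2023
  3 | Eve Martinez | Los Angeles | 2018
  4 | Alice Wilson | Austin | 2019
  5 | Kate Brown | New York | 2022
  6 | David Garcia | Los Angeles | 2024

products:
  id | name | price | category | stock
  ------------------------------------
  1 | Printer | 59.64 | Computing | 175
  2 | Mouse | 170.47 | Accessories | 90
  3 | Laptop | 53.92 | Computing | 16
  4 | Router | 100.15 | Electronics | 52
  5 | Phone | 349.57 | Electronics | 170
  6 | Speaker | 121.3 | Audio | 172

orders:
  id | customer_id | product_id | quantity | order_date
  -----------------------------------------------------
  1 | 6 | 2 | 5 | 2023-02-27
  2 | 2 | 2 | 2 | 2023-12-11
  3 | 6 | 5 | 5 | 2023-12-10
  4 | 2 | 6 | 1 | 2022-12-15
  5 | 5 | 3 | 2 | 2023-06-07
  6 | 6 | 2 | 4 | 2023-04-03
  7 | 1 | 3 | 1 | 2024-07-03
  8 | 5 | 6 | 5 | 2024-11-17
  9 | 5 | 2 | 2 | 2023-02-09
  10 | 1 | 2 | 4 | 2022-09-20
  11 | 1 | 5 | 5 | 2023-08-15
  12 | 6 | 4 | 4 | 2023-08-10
SELECT name, price FROM products WHERE price >= 374.47

Execution result:
(no rows)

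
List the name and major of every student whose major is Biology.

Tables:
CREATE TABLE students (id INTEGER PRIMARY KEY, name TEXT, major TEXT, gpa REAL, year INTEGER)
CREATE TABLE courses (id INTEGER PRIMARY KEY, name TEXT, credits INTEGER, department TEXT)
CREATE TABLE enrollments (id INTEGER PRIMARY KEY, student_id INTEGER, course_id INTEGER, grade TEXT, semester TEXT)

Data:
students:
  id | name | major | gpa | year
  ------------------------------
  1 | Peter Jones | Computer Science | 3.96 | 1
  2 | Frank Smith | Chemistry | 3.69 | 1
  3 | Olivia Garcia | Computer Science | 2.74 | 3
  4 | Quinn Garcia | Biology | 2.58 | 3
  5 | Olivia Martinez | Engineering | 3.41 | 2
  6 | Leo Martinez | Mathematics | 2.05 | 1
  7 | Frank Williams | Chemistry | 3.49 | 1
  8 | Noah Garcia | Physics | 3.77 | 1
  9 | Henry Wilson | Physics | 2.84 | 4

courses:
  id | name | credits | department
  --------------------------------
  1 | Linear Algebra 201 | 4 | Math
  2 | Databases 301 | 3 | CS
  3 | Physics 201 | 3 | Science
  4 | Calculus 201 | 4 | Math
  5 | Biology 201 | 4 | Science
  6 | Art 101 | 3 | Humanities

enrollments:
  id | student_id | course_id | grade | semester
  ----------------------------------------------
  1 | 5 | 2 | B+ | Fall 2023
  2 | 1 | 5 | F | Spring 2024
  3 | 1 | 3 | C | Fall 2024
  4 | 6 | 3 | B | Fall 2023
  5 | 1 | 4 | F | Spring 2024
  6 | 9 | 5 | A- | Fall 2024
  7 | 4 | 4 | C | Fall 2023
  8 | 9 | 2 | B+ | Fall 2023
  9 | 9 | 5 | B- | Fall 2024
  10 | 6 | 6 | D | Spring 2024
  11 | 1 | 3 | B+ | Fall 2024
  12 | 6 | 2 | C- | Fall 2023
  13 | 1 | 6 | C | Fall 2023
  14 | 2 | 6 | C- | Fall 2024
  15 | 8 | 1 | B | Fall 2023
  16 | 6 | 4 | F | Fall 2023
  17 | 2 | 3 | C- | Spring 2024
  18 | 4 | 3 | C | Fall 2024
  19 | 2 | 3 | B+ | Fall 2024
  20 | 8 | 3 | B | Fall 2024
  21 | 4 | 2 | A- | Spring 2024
SELECT name, major FROM students WHERE major = 'Biology'

Execution result:
name | major
Quinn Garcia | Biology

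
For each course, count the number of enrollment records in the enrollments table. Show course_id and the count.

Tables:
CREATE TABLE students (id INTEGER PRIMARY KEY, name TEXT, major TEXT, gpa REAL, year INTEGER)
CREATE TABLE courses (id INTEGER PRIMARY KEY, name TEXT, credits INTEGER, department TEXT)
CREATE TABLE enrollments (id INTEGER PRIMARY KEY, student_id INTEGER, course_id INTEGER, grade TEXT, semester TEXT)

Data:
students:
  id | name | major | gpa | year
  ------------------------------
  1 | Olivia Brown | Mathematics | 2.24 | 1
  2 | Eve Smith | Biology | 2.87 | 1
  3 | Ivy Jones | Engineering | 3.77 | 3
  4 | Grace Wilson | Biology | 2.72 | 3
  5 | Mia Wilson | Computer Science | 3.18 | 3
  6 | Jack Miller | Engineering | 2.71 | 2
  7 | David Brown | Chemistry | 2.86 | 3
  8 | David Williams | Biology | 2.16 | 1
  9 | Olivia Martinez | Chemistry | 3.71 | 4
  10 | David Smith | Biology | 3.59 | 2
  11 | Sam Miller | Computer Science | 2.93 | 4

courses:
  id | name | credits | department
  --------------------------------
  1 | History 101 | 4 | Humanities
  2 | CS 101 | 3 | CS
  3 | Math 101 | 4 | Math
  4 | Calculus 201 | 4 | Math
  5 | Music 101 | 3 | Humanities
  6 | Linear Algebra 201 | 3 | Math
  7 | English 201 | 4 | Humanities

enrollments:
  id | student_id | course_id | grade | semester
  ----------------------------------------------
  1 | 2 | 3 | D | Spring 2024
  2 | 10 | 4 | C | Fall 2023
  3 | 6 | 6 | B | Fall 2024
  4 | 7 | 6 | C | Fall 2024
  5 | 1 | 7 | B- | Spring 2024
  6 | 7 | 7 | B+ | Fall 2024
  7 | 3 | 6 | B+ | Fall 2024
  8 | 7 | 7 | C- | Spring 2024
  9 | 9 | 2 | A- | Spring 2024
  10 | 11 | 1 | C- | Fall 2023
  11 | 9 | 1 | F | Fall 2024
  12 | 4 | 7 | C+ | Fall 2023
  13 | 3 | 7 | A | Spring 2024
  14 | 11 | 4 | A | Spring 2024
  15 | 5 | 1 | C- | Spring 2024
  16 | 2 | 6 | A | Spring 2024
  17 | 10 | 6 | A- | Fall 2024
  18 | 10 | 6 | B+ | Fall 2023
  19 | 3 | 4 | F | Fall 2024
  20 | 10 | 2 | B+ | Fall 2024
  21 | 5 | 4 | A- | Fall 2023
SELECT course_id, COUNT(*) AS enrollment_count FROM enrollments GROUP BY course_id

Execution result:
course_id | enrollment_count
1 | 3
2 | 2
3 | 1
4 | 4
6 | 6
7 | 5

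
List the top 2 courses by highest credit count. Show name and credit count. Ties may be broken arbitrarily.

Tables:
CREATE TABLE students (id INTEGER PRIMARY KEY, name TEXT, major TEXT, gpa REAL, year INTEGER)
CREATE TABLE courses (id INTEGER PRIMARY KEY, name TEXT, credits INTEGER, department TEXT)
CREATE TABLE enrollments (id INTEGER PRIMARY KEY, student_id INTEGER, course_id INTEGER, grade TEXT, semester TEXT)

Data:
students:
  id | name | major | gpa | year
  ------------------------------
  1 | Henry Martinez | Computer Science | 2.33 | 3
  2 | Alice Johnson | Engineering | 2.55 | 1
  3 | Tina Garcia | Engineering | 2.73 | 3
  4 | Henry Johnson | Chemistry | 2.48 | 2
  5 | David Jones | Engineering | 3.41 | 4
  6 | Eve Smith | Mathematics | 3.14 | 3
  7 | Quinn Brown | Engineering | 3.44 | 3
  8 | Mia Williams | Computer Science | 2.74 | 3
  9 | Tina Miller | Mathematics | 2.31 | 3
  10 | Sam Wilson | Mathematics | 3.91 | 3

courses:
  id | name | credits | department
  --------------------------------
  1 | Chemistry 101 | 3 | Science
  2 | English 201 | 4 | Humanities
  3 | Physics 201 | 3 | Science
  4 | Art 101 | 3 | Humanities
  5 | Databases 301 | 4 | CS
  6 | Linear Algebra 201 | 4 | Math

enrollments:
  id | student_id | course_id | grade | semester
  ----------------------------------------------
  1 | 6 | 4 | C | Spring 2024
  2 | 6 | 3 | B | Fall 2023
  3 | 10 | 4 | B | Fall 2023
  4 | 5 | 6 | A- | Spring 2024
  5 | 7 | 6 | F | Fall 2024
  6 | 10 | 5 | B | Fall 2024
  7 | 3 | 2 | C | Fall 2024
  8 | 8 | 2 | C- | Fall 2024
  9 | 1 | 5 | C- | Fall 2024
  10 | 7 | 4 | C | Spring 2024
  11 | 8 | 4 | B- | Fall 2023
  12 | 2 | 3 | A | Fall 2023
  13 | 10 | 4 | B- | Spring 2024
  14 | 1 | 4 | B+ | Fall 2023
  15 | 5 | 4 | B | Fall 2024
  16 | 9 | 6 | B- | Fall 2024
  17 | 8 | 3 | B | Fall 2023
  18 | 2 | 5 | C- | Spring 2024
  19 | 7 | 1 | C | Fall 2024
SELECT name, credits FROM courses ORDER BY credits DESC LIMIT 2

Execution result:
name | credits
English 201 | 4
Databases 301 | 4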